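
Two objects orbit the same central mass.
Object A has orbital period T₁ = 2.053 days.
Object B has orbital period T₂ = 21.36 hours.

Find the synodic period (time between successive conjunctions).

Convert to SI: T₁ = 2.053 days = 177379 s; T₂ = 21.36 hours = 76896 s.
T_syn = |T₁ · T₂ / (T₁ − T₂)|.
T_syn = |177379 · 76896 / (177379 − 76896)| s ≈ 1.357e+05 s = 1.571 days.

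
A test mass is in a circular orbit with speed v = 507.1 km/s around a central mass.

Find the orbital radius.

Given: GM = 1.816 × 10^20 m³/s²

Convert to SI: v = 507.1 km/s = 507100 m/s.
For a circular orbit, v² = GM / r, so r = GM / v².
r = 1.816e+20 / (507100)² m ≈ 7.062e+08 m = 706.2 Mm.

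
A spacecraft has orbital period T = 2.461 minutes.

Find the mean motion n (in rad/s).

Convert to SI: T = 2.461 minutes = 147.66 s.
n = 2π / T.
n = 2π / 147.66 s ≈ 0.04255 rad/s.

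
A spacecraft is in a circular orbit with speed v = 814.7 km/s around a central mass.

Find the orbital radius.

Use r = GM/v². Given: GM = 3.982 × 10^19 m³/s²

Convert to SI: v = 814.7 km/s = 814700 m/s.
For a circular orbit, v² = GM / r, so r = GM / v².
r = 3.982e+19 / (814700)² m ≈ 5.999e+07 m = 59.99 Mm.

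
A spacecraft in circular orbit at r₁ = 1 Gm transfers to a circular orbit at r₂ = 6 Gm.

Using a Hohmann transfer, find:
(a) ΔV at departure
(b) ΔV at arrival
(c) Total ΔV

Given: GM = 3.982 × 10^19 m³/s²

Convert to SI: r₁ = 1 Gm = 1e+09 m; r₂ = 6 Gm = 6e+09 m.
Transfer semi-major axis: a_t = (r₁ + r₂)/2 = (1e+09 + 6e+09)/2 = 3.5e+09 m.
Circular speeds: v₁ = √(GM/r₁) = 199549 m/s, v₂ = √(GM/r₂) = 81465.7 m/s.
Transfer speeds (vis-viva v² = GM(2/r − 1/a_t)): v₁ᵗ = 261272 m/s, v₂ᵗ = 43545.3 m/s.
(a) ΔV₁ = |v₁ᵗ − v₁| ≈ 6.172e+04 m/s = 61.72 km/s.
(b) ΔV₂ = |v₂ − v₂ᵗ| ≈ 3.792e+04 m/s = 37.92 km/s.
(c) ΔV_total = ΔV₁ + ΔV₂ ≈ 9.964e+04 m/s = 99.64 km/s.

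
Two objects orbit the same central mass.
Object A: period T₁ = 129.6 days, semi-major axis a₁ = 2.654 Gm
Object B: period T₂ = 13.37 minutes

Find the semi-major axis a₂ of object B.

Convert to SI: T₁ = 129.6 days = 1.11974e+07 s; a₁ = 2.654 Gm = 2.654e+09 m; T₂ = 13.37 minutes = 802.2 s.
Kepler's third law: (T₁/T₂)² = (a₁/a₂)³ ⇒ a₂ = a₁ · (T₂/T₁)^(2/3).
T₂/T₁ = 802.2 / 1.11974e+07 = 7.16414e-05.
a₂ = 2.654e+09 · (7.16414e-05)^(2/3) m ≈ 4.578e+06 m = 4.578 Mm.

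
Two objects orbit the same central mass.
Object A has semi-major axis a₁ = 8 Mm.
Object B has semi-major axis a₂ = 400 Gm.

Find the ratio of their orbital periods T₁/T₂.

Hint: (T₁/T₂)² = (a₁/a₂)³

Convert to SI: a₁ = 8 Mm = 8e+06 m; a₂ = 400 Gm = 4e+11 m.
From Kepler's third law, (T₁/T₂)² = (a₁/a₂)³, so T₁/T₂ = (a₁/a₂)^(3/2).
a₁/a₂ = 8e+06 / 4e+11 = 2e-05.
T₁/T₂ = (2e-05)^(3/2) ≈ 8.944e-08.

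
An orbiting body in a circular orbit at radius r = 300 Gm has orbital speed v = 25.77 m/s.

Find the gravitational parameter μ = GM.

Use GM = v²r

Convert to SI: r = 300 Gm = 3e+11 m.
For a circular orbit v² = GM/r, so GM = v² · r.
GM = (25.77)² · 3e+11 m³/s² ≈ 1.992e+14 m³/s² = 1.992 × 10^14 m³/s².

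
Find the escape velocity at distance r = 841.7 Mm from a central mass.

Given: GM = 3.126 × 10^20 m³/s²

Convert to SI: r = 841.7 Mm = 8.417e+08 m.
Escape velocity comes from setting total energy to zero: ½v² − GM/r = 0 ⇒ v_esc = √(2GM / r).
v_esc = √(2 · 3.126e+20 / 8.417e+08) m/s ≈ 8.618e+05 m/s = 861.8 km/s.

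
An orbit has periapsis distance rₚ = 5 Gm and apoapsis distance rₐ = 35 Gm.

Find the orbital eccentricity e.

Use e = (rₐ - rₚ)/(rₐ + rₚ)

Convert to SI: rₚ = 5 Gm = 5e+09 m; rₐ = 35 Gm = 3.5e+10 m.
e = (rₐ − rₚ) / (rₐ + rₚ).
e = (3.5e+10 − 5e+09) / (3.5e+10 + 5e+09) = 3e+10 / 4e+10 ≈ 0.75.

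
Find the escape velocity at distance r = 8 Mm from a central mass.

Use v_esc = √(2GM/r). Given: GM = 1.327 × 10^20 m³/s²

Convert to SI: r = 8 Mm = 8e+06 m.
Escape velocity comes from setting total energy to zero: ½v² − GM/r = 0 ⇒ v_esc = √(2GM / r).
v_esc = √(2 · 1.327e+20 / 8e+06) m/s ≈ 5.76e+06 m/s = 5760 km/s.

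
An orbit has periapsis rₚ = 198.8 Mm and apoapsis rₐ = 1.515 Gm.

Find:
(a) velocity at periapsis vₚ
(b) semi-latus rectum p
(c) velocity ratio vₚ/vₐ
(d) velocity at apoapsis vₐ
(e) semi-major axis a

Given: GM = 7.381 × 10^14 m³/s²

Convert to SI: rₚ = 198.8 Mm = 1.988e+08 m; rₐ = 1.515 Gm = 1.515e+09 m.
(a) With a = (rₚ + rₐ)/2 = 8.569e+08 m, vₚ = √(GM (2/rₚ − 1/a)) = √(7.381e+14 · (2/1.988e+08 − 1/8.569e+08)) m/s ≈ 2562 m/s
(b) From a = (rₚ + rₐ)/2 = 8.569e+08 m and e = (rₐ − rₚ)/(rₐ + rₚ) = 0.768001, p = a(1 − e²) = 8.569e+08 · (1 − (0.768001)²) ≈ 3.515e+08 m
(c) Conservation of angular momentum (rₚvₚ = rₐvₐ) gives vₚ/vₐ = rₐ/rₚ = 1.515e+09/1.988e+08 ≈ 7.621
(d) With a = (rₚ + rₐ)/2 = 8.569e+08 m, vₐ = √(GM (2/rₐ − 1/a)) = √(7.381e+14 · (2/1.515e+09 − 1/8.569e+08)) m/s ≈ 336.2 m/s
(e) a = (rₚ + rₐ)/2 = (1.988e+08 + 1.515e+09)/2 ≈ 8.569e+08 m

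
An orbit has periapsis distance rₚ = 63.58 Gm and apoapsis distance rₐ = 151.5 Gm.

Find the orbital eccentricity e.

Convert to SI: rₚ = 63.58 Gm = 6.358e+10 m; rₐ = 151.5 Gm = 1.515e+11 m.
e = (rₐ − rₚ) / (rₐ + rₚ).
e = (1.515e+11 − 6.358e+10) / (1.515e+11 + 6.358e+10) = 8.792e+10 / 2.1508e+11 ≈ 0.4088.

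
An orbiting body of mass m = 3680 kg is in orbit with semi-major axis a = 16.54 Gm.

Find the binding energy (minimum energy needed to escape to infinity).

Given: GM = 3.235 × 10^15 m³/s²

Convert to SI: a = 16.54 Gm = 1.654e+10 m.
Total orbital energy is E = −GMm/(2a); binding energy is E_bind = −E = GMm/(2a).
E_bind = 3.235e+15 · 3680 / (2 · 1.654e+10) J ≈ 3.599e+08 J = 359.9 MJ.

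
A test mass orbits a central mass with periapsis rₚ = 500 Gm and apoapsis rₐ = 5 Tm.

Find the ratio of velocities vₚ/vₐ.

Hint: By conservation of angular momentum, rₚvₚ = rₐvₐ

Convert to SI: rₚ = 500 Gm = 5e+11 m; rₐ = 5 Tm = 5e+12 m.
Conservation of angular momentum gives rₚvₚ = rₐvₐ, so vₚ/vₐ = rₐ/rₚ.
vₚ/vₐ = 5e+12 / 5e+11 ≈ 10.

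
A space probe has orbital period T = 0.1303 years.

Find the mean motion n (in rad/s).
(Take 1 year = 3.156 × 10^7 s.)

Convert to SI: T = 0.1303 years = 4.11227e+06 s.
n = 2π / T.
n = 2π / 4.11227e+06 s ≈ 1.528e-06 rad/s.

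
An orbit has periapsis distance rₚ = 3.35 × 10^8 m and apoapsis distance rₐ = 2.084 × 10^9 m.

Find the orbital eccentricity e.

e = (rₐ − rₚ) / (rₐ + rₚ).
e = (2.084e+09 − 3.35e+08) / (2.084e+09 + 3.35e+08) = 1.749e+09 / 2.419e+09 ≈ 0.723.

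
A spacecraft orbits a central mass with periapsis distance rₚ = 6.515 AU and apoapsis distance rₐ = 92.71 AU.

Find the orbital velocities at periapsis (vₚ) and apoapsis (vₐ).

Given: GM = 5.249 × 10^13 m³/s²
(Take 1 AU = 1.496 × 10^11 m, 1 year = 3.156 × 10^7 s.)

Convert to SI: rₚ = 6.515 AU = 9.74644e+11 m; rₐ = 92.71 AU = 1.38694e+13 m.
Use the vis-viva equation v² = GM(2/r − 1/a) with a = (rₚ + rₐ)/2 = (9.74644e+11 + 1.38694e+13)/2 = 7.42203e+12 m.
vₚ = √(GM · (2/rₚ − 1/a)) = √(5.249e+13 · (2/9.74644e+11 − 1/7.42203e+12)) m/s ≈ 10.03 m/s = 0.002116 AU/year.
vₐ = √(GM · (2/rₐ − 1/a)) = √(5.249e+13 · (2/1.38694e+13 − 1/7.42203e+12)) m/s ≈ 0.705 m/s = 0.0001487 AU/year.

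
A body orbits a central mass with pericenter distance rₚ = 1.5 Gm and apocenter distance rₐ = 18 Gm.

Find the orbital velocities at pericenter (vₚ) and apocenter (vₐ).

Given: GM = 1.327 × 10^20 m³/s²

Convert to SI: rₚ = 1.5 Gm = 1.5e+09 m; rₐ = 18 Gm = 1.8e+10 m.
Use the vis-viva equation v² = GM(2/r − 1/a) with a = (rₚ + rₐ)/2 = (1.5e+09 + 1.8e+10)/2 = 9.75e+09 m.
vₚ = √(GM · (2/rₚ − 1/a)) = √(1.327e+20 · (2/1.5e+09 − 1/9.75e+09)) m/s ≈ 4.041e+05 m/s = 404.1 km/s.
vₐ = √(GM · (2/rₐ − 1/a)) = √(1.327e+20 · (2/1.8e+10 − 1/9.75e+09)) m/s ≈ 3.368e+04 m/s = 33.68 km/s.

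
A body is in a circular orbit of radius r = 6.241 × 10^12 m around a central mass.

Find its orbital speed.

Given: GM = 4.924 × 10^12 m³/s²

For a circular orbit, gravity supplies the centripetal force, so v = √(GM / r).
v = √(4.924e+12 / 6.241e+12) m/s ≈ 0.8882 m/s = 0.8882 m/s.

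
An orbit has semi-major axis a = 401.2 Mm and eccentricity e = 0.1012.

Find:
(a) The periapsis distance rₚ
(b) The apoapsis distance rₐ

Convert to SI: a = 401.2 Mm = 4.012e+08 m.
(a) rₚ = a(1 − e) = 4.012e+08 · (1 − 0.1012) = 4.012e+08 · 0.8988 ≈ 3.606e+08 m = 360.6 Mm.
(b) rₐ = a(1 + e) = 4.012e+08 · (1 + 0.1012) = 4.012e+08 · 1.1012 ≈ 4.418e+08 m = 441.8 Mm.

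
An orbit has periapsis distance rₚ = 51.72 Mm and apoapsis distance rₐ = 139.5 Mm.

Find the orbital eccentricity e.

Convert to SI: rₚ = 51.72 Mm = 5.172e+07 m; rₐ = 139.5 Mm = 1.395e+08 m.
e = (rₐ − rₚ) / (rₐ + rₚ).
e = (1.395e+08 − 5.172e+07) / (1.395e+08 + 5.172e+07) = 8.778e+07 / 1.9122e+08 ≈ 0.4591.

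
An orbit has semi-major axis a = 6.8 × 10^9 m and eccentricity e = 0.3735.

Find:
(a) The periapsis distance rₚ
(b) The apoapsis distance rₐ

(a) rₚ = a(1 − e) = 6.8e+09 · (1 − 0.3735) = 6.8e+09 · 0.6265 ≈ 4.26e+09 m = 4.26 × 10^9 m.
(b) rₐ = a(1 + e) = 6.8e+09 · (1 + 0.3735) = 6.8e+09 · 1.3735 ≈ 9.34e+09 m = 9.34 × 10^9 m.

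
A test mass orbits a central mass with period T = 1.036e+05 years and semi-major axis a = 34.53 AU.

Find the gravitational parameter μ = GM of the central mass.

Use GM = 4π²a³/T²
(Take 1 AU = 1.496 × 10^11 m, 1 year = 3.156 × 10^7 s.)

Convert to SI: T = 1.036e+05 years = 3.26962e+12 s; a = 34.53 AU = 5.16569e+12 m.
GM = 4π² · a³ / T².
GM = 4π² · (5.16569e+12)³ / (3.26962e+12)² m³/s² ≈ 5.09e+14 m³/s² = 5.09 × 10^14 m³/s².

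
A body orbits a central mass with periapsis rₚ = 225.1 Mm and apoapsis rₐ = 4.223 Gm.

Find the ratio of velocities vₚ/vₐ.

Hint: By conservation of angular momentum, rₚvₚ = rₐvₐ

Convert to SI: rₚ = 225.1 Mm = 2.251e+08 m; rₐ = 4.223 Gm = 4.223e+09 m.
Conservation of angular momentum gives rₚvₚ = rₐvₐ, so vₚ/vₐ = rₐ/rₚ.
vₚ/vₐ = 4.223e+09 / 2.251e+08 ≈ 18.76.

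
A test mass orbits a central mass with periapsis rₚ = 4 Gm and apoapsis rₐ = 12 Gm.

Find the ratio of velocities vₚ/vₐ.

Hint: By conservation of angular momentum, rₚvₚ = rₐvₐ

Convert to SI: rₚ = 4 Gm = 4e+09 m; rₐ = 12 Gm = 1.2e+10 m.
Conservation of angular momentum gives rₚvₚ = rₐvₐ, so vₚ/vₐ = rₐ/rₚ.
vₚ/vₐ = 1.2e+10 / 4e+09 ≈ 3.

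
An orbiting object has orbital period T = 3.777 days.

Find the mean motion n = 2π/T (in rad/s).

Convert to SI: T = 3.777 days = 326333 s.
n = 2π / T.
n = 2π / 326333 s ≈ 1.925e-05 rad/s.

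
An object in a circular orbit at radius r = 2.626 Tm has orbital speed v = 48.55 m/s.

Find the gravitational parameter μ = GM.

Convert to SI: r = 2.626 Tm = 2.626e+12 m.
For a circular orbit v² = GM/r, so GM = v² · r.
GM = (48.55)² · 2.626e+12 m³/s² ≈ 6.19e+15 m³/s² = 6.19 × 10^15 m³/s².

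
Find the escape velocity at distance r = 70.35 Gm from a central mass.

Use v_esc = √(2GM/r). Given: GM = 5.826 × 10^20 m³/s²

Convert to SI: r = 70.35 Gm = 7.035e+10 m.
Escape velocity comes from setting total energy to zero: ½v² − GM/r = 0 ⇒ v_esc = √(2GM / r).
v_esc = √(2 · 5.826e+20 / 7.035e+10) m/s ≈ 1.287e+05 m/s = 128.7 km/s.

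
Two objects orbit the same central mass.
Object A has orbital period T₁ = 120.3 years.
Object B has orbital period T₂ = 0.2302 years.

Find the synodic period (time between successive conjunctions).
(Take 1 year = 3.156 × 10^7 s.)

Convert to SI: T₁ = 120.3 years = 3.79667e+09 s; T₂ = 0.2302 years = 7.26511e+06 s.
T_syn = |T₁ · T₂ / (T₁ − T₂)|.
T_syn = |3.79667e+09 · 7.26511e+06 / (3.79667e+09 − 7.26511e+06)| s ≈ 7.279e+06 s = 0.2306 years.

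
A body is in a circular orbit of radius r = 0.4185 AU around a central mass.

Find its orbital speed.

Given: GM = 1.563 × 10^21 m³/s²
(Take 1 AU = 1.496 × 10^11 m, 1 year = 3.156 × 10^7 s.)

Convert to SI: r = 0.4185 AU = 6.26076e+10 m.
For a circular orbit, gravity supplies the centripetal force, so v = √(GM / r).
v = √(1.563e+21 / 6.26076e+10) m/s ≈ 1.58e+05 m/s = 33.33 AU/year.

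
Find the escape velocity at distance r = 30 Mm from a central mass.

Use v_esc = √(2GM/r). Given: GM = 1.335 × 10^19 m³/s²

Convert to SI: r = 30 Mm = 3e+07 m.
Escape velocity comes from setting total energy to zero: ½v² − GM/r = 0 ⇒ v_esc = √(2GM / r).
v_esc = √(2 · 1.335e+19 / 3e+07) m/s ≈ 9.434e+05 m/s = 943.4 km/s.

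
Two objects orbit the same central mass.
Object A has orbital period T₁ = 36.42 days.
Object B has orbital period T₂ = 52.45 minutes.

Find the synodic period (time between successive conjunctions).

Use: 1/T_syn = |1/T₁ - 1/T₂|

Convert to SI: T₁ = 36.42 days = 3.14669e+06 s; T₂ = 52.45 minutes = 3147 s.
T_syn = |T₁ · T₂ / (T₁ − T₂)|.
T_syn = |3.14669e+06 · 3147 / (3.14669e+06 − 3147)| s ≈ 3150 s = 52.5 minutes.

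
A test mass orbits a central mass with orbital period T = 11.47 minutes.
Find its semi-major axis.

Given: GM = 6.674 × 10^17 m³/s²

Convert to SI: T = 11.47 minutes = 688.2 s.
Invert Kepler's third law: a = (GM · T² / (4π²))^(1/3).
Substituting T = 688.2 s and GM = 6.674e+17 m³/s²:
a = (6.674e+17 · (688.2)² / (4π²))^(1/3) m
a ≈ 2.001e+07 m = 20.01 Mm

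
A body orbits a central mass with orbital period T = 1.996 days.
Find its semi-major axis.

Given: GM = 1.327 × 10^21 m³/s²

Convert to SI: T = 1.996 days = 172454 s.
Invert Kepler's third law: a = (GM · T² / (4π²))^(1/3).
Substituting T = 172454 s and GM = 1.327e+21 m³/s²:
a = (1.327e+21 · (172454)² / (4π²))^(1/3) m
a ≈ 9.999e+09 m = 9.999 Gm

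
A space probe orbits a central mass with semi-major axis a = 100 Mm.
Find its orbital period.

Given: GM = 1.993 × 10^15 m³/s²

Convert to SI: a = 100 Mm = 1e+08 m.
Kepler's third law: T = 2π √(a³ / GM).
Substituting a = 1e+08 m and GM = 1.993e+15 m³/s²:
T = 2π √((1e+08)³ / 1.993e+15) s
T ≈ 1.407e+05 s = 1.629 days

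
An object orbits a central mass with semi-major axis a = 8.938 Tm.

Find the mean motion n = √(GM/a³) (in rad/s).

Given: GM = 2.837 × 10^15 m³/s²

Convert to SI: a = 8.938 Tm = 8.938e+12 m.
n = √(GM / a³).
n = √(2.837e+15 / (8.938e+12)³) rad/s ≈ 1.993e-12 rad/s.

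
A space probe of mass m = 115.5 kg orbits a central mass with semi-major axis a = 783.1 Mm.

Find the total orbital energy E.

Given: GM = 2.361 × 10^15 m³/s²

Convert to SI: a = 783.1 Mm = 7.831e+08 m.
E = −GMm / (2a).
E = −2.361e+15 · 115.5 / (2 · 7.831e+08) J ≈ -1.741e+08 J = -174.1 MJ.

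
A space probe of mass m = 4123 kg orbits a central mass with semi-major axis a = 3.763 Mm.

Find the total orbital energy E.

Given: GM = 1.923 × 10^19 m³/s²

Convert to SI: a = 3.763 Mm = 3.763e+06 m.
E = −GMm / (2a).
E = −1.923e+19 · 4123 / (2 · 3.763e+06) J ≈ -1.053e+16 J = -10.53 PJ.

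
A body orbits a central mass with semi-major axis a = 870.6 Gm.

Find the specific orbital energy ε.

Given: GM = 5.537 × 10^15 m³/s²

Convert to SI: a = 870.6 Gm = 8.706e+11 m.
ε = −GM / (2a).
ε = −5.537e+15 / (2 · 8.706e+11) J/kg ≈ -3180 J/kg = -3.18 kJ/kg.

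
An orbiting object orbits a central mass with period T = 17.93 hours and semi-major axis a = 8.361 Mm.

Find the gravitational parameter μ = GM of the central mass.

Convert to SI: T = 17.93 hours = 64548 s; a = 8.361 Mm = 8.361e+06 m.
GM = 4π² · a³ / T².
GM = 4π² · (8.361e+06)³ / (64548)² m³/s² ≈ 5.538e+12 m³/s² = 5.538 × 10^12 m³/s².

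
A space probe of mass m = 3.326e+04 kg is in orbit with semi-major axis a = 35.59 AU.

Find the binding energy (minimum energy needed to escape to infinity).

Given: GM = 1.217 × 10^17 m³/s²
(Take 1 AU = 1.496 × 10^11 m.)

Convert to SI: a = 35.59 AU = 5.32426e+12 m.
Total orbital energy is E = −GMm/(2a); binding energy is E_bind = −E = GMm/(2a).
E_bind = 1.217e+17 · 3.326e+04 / (2 · 5.32426e+12) J ≈ 3.801e+08 J = 380.1 MJ.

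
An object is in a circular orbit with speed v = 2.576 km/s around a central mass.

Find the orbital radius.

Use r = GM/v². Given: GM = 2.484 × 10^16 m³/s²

Convert to SI: v = 2.576 km/s = 2576 m/s.
For a circular orbit, v² = GM / r, so r = GM / v².
r = 2.484e+16 / (2576)² m ≈ 3.743e+09 m = 3.743 Gm.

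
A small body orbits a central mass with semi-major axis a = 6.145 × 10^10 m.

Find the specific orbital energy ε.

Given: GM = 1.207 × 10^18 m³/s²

ε = −GM / (2a).
ε = −1.207e+18 / (2 · 6.145e+10) J/kg ≈ -9.821e+06 J/kg = -9.821 MJ/kg.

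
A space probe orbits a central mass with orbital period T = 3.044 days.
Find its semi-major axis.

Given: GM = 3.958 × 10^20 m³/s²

Convert to SI: T = 3.044 days = 263002 s.
Invert Kepler's third law: a = (GM · T² / (4π²))^(1/3).
Substituting T = 263002 s and GM = 3.958e+20 m³/s²:
a = (3.958e+20 · (263002)² / (4π²))^(1/3) m
a ≈ 8.851e+09 m = 8.851 Gm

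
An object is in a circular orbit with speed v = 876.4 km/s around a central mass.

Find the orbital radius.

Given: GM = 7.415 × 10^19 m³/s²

Convert to SI: v = 876.4 km/s = 876400 m/s.
For a circular orbit, v² = GM / r, so r = GM / v².
r = 7.415e+19 / (876400)² m ≈ 9.654e+07 m = 96.54 Mm.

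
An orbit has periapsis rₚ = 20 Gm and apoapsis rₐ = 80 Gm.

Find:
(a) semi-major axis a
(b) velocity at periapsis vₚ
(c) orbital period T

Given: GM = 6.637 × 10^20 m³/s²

Convert to SI: rₚ = 20 Gm = 2e+10 m; rₐ = 80 Gm = 8e+10 m.
(a) a = (rₚ + rₐ)/2 = (2e+10 + 8e+10)/2 ≈ 5e+10 m
(b) With a = (rₚ + rₐ)/2 = 5e+10 m, vₚ = √(GM (2/rₚ − 1/a)) = √(6.637e+20 · (2/2e+10 − 1/5e+10)) m/s ≈ 2.304e+05 m/s
(c) With a = (rₚ + rₐ)/2 = 5e+10 m, T = 2π √(a³/GM) = 2π √((5e+10)³/6.637e+20) s ≈ 2.727e+06 s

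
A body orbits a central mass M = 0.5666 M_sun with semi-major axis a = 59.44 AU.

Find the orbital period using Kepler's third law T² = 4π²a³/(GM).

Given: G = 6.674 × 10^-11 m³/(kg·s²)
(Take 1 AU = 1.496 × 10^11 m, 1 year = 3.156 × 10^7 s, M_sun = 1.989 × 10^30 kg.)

Convert to SI: a = 59.44 AU = 8.89222e+12 m; M = 0.5666 M_sun = 1.12697e+30 kg.
GM = G · M = 6.674e-11 · 1.12697e+30 = 7.52138e+19 m³/s².
Kepler's third law: T = 2π √(a³ / GM).
Substituting a = 8.89222e+12 m and GM = 7.52138e+19 m³/s²:
T = 2π √((8.89222e+12)³ / 7.52138e+19) s
T ≈ 1.921e+10 s = 608.7 years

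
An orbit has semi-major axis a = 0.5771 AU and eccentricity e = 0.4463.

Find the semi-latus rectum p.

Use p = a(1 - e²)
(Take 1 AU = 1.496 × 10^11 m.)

Convert to SI: a = 0.5771 AU = 8.63342e+10 m.
p = a (1 − e²).
p = 8.63342e+10 · (1 − (0.4463)²) = 8.63342e+10 · 0.800816 ≈ 6.914e+10 m = 0.4622 AU.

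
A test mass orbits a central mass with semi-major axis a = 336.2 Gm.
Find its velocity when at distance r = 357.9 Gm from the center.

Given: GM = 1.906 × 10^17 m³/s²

Convert to SI: a = 336.2 Gm = 3.362e+11 m; r = 357.9 Gm = 3.579e+11 m.
Vis-viva: v = √(GM · (2/r − 1/a)).
2/r − 1/a = 2/3.579e+11 − 1/3.362e+11 = 2.61373e-12 m⁻¹.
v = √(1.906e+17 · 2.61373e-12) m/s ≈ 705.8 m/s = 705.8 m/s.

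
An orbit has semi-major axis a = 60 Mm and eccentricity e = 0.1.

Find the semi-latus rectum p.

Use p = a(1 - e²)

Convert to SI: a = 60 Mm = 6e+07 m.
p = a (1 − e²).
p = 6e+07 · (1 − (0.1)²) = 6e+07 · 0.99 ≈ 5.94e+07 m = 59.4 Mm.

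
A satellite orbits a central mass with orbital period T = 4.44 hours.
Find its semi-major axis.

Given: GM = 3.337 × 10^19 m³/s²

Convert to SI: T = 4.44 hours = 15984 s.
Invert Kepler's third law: a = (GM · T² / (4π²))^(1/3).
Substituting T = 15984 s and GM = 3.337e+19 m³/s²:
a = (3.337e+19 · (15984)² / (4π²))^(1/3) m
a ≈ 6e+08 m = 600 Mm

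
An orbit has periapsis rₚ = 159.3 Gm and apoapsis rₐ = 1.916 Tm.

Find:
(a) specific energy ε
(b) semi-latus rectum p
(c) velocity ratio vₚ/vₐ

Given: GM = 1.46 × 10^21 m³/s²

Convert to SI: rₚ = 159.3 Gm = 1.593e+11 m; rₐ = 1.916 Tm = 1.916e+12 m.
(a) With a = (rₚ + rₐ)/2 = 1.03765e+12 m, ε = −GM/(2a) = −1.46e+21/(2 · 1.03765e+12) J/kg ≈ -7.035e+08 J/kg
(b) From a = (rₚ + rₐ)/2 = 1.03765e+12 m and e = (rₐ − rₚ)/(rₐ + rₚ) = 0.84648, p = a(1 − e²) = 1.03765e+12 · (1 − (0.84648)²) ≈ 2.941e+11 m
(c) Conservation of angular momentum (rₚvₚ = rₐvₐ) gives vₚ/vₐ = rₐ/rₚ = 1.916e+12/1.593e+11 ≈ 12.03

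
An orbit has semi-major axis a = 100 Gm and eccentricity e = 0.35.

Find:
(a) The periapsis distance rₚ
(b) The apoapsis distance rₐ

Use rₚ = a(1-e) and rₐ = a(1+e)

Convert to SI: a = 100 Gm = 1e+11 m.
(a) rₚ = a(1 − e) = 1e+11 · (1 − 0.35) = 1e+11 · 0.65 ≈ 6.5e+10 m = 65 Gm.
(b) rₐ = a(1 + e) = 1e+11 · (1 + 0.35) = 1e+11 · 1.35 ≈ 1.35e+11 m = 135 Gm.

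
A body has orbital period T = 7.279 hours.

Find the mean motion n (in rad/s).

Convert to SI: T = 7.279 hours = 26204.4 s.
n = 2π / T.
n = 2π / 26204.4 s ≈ 0.0002398 rad/s.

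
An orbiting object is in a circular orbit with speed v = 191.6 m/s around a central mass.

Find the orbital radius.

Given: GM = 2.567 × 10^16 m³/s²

For a circular orbit, v² = GM / r, so r = GM / v².
r = 2.567e+16 / (191.6)² m ≈ 6.993e+11 m = 6.993 × 10^11 m.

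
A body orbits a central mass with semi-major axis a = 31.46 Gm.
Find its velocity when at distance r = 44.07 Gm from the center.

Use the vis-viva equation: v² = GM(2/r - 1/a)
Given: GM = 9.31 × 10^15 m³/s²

Convert to SI: a = 31.46 Gm = 3.146e+10 m; r = 44.07 Gm = 4.407e+10 m.
Vis-viva: v = √(GM · (2/r − 1/a)).
2/r − 1/a = 2/4.407e+10 − 1/3.146e+10 = 1.3596e-11 m⁻¹.
v = √(9.31e+15 · 1.3596e-11) m/s ≈ 355.8 m/s = 355.8 m/s.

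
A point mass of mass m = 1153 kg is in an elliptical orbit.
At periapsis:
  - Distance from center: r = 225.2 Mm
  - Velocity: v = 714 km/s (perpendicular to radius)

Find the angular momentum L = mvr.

Convert to SI: r = 225.2 Mm = 2.252e+08 m; v = 714 km/s = 714000 m/s.
Since v is perpendicular to r, L = m · v · r.
L = 1153 · 714000 · 2.252e+08 kg·m²/s ≈ 1.854e+17 kg·m²/s.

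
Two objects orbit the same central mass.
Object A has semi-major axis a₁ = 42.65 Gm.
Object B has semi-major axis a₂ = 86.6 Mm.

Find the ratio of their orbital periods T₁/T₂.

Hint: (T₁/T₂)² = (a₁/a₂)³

Convert to SI: a₁ = 42.65 Gm = 4.265e+10 m; a₂ = 86.6 Mm = 8.66e+07 m.
From Kepler's third law, (T₁/T₂)² = (a₁/a₂)³, so T₁/T₂ = (a₁/a₂)^(3/2).
a₁/a₂ = 4.265e+10 / 8.66e+07 = 492.494.
T₁/T₂ = (492.494)^(3/2) ≈ 1.093e+04.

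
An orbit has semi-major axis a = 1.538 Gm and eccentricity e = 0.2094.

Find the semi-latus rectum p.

Convert to SI: a = 1.538 Gm = 1.538e+09 m.
p = a (1 − e²).
p = 1.538e+09 · (1 − (0.2094)²) = 1.538e+09 · 0.956152 ≈ 1.471e+09 m = 1.471 Gm.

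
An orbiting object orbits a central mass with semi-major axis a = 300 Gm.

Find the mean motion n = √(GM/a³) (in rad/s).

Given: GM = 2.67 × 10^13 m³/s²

Convert to SI: a = 300 Gm = 3e+11 m.
n = √(GM / a³).
n = √(2.67e+13 / (3e+11)³) rad/s ≈ 3.145e-11 rad/s.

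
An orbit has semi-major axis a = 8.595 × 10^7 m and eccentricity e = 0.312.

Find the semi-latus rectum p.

p = a (1 − e²).
p = 8.595e+07 · (1 − (0.312)²) = 8.595e+07 · 0.902656 ≈ 7.758e+07 m = 7.758 × 10^7 m.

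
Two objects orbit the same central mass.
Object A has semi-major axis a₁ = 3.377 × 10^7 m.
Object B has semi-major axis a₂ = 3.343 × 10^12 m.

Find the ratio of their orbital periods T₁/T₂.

From Kepler's third law, (T₁/T₂)² = (a₁/a₂)³, so T₁/T₂ = (a₁/a₂)^(3/2).
a₁/a₂ = 3.377e+07 / 3.343e+12 = 1.01017e-05.
T₁/T₂ = (1.01017e-05)^(3/2) ≈ 3.211e-08.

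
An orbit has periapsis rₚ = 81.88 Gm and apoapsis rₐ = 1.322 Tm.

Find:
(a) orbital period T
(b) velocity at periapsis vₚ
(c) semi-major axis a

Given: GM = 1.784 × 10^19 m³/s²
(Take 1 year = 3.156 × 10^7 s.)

Convert to SI: rₚ = 81.88 Gm = 8.188e+10 m; rₐ = 1.322 Tm = 1.322e+12 m.
(a) With a = (rₚ + rₐ)/2 = 7.0194e+11 m, T = 2π √(a³/GM) = 2π √((7.0194e+11)³/1.784e+19) s ≈ 8.748e+08 s
(b) With a = (rₚ + rₐ)/2 = 7.0194e+11 m, vₚ = √(GM (2/rₚ − 1/a)) = √(1.784e+19 · (2/8.188e+10 − 1/7.0194e+11)) m/s ≈ 2.026e+04 m/s
(c) a = (rₚ + rₐ)/2 = (8.188e+10 + 1.322e+12)/2 ≈ 7.019e+11 m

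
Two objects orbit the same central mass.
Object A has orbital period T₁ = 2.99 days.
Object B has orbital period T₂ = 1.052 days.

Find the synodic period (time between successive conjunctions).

Convert to SI: T₁ = 2.99 days = 258336 s; T₂ = 1.052 days = 90892.8 s.
T_syn = |T₁ · T₂ / (T₁ − T₂)|.
T_syn = |258336 · 90892.8 / (258336 − 90892.8)| s ≈ 1.402e+05 s = 1.623 days.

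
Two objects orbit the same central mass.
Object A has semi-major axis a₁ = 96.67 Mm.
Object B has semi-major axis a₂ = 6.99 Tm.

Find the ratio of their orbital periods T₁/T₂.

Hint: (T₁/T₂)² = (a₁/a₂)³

Convert to SI: a₁ = 96.67 Mm = 9.667e+07 m; a₂ = 6.99 Tm = 6.99e+12 m.
From Kepler's third law, (T₁/T₂)² = (a₁/a₂)³, so T₁/T₂ = (a₁/a₂)^(3/2).
a₁/a₂ = 9.667e+07 / 6.99e+12 = 1.38298e-05.
T₁/T₂ = (1.38298e-05)^(3/2) ≈ 5.143e-08.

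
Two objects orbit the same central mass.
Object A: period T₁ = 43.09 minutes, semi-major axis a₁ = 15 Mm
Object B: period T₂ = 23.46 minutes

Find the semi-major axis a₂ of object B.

Convert to SI: T₁ = 43.09 minutes = 2585.4 s; a₁ = 15 Mm = 1.5e+07 m; T₂ = 23.46 minutes = 1407.6 s.
Kepler's third law: (T₁/T₂)² = (a₁/a₂)³ ⇒ a₂ = a₁ · (T₂/T₁)^(2/3).
T₂/T₁ = 1407.6 / 2585.4 = 0.544442.
a₂ = 1.5e+07 · (0.544442)^(2/3) m ≈ 1e+07 m = 10 Mm.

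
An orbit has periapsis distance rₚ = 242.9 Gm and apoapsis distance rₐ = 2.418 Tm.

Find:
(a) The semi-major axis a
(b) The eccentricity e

Convert to SI: rₚ = 242.9 Gm = 2.429e+11 m; rₐ = 2.418 Tm = 2.418e+12 m.
(a) a = (rₚ + rₐ) / 2 = (2.429e+11 + 2.418e+12) / 2 ≈ 1.33e+12 m = 1.33 Tm.
(b) e = (rₐ − rₚ) / (rₐ + rₚ) = (2.418e+12 − 2.429e+11) / (2.418e+12 + 2.429e+11) ≈ 0.8174.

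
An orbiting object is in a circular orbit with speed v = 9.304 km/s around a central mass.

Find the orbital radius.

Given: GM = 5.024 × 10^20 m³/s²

Convert to SI: v = 9.304 km/s = 9304 m/s.
For a circular orbit, v² = GM / r, so r = GM / v².
r = 5.024e+20 / (9304)² m ≈ 5.804e+12 m = 5.804 × 10^12 m.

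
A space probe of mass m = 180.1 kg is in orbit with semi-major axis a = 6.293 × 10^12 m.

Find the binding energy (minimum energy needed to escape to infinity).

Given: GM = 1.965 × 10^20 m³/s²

Total orbital energy is E = −GMm/(2a); binding energy is E_bind = −E = GMm/(2a).
E_bind = 1.965e+20 · 180.1 / (2 · 6.293e+12) J ≈ 2.812e+09 J = 2.812 GJ.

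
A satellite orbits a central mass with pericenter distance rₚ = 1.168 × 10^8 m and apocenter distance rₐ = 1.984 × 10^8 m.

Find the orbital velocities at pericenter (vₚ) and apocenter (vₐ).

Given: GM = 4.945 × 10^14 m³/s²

Use the vis-viva equation v² = GM(2/r − 1/a) with a = (rₚ + rₐ)/2 = (1.168e+08 + 1.984e+08)/2 = 1.576e+08 m.
vₚ = √(GM · (2/rₚ − 1/a)) = √(4.945e+14 · (2/1.168e+08 − 1/1.576e+08)) m/s ≈ 2309 m/s = 2.309 km/s.
vₐ = √(GM · (2/rₐ − 1/a)) = √(4.945e+14 · (2/1.984e+08 − 1/1.576e+08)) m/s ≈ 1359 m/s = 1.359 km/s.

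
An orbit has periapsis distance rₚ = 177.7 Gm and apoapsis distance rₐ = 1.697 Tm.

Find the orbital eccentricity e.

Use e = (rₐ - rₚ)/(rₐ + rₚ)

Convert to SI: rₚ = 177.7 Gm = 1.777e+11 m; rₐ = 1.697 Tm = 1.697e+12 m.
e = (rₐ − rₚ) / (rₐ + rₚ).
e = (1.697e+12 − 1.777e+11) / (1.697e+12 + 1.777e+11) = 1.5193e+12 / 1.8747e+12 ≈ 0.8104.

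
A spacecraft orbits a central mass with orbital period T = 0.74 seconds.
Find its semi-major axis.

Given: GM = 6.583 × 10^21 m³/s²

Invert Kepler's third law: a = (GM · T² / (4π²))^(1/3).
Substituting T = 0.74 s and GM = 6.583e+21 m³/s²:
a = (6.583e+21 · (0.74)² / (4π²))^(1/3) m
a ≈ 4.503e+06 m = 4.503 Mm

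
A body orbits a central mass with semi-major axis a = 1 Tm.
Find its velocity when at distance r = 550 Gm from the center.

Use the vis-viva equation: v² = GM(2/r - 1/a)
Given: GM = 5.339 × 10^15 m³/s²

Convert to SI: a = 1 Tm = 1e+12 m; r = 550 Gm = 5.5e+11 m.
Vis-viva: v = √(GM · (2/r − 1/a)).
2/r − 1/a = 2/5.5e+11 − 1/1e+12 = 2.63636e-12 m⁻¹.
v = √(5.339e+15 · 2.63636e-12) m/s ≈ 118.6 m/s = 118.6 m/s.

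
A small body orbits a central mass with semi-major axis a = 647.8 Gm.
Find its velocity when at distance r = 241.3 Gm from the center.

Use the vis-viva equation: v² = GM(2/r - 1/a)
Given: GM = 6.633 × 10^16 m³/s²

Convert to SI: a = 647.8 Gm = 6.478e+11 m; r = 241.3 Gm = 2.413e+11 m.
Vis-viva: v = √(GM · (2/r − 1/a)).
2/r − 1/a = 2/2.413e+11 − 1/6.478e+11 = 6.74475e-12 m⁻¹.
v = √(6.633e+16 · 6.74475e-12) m/s ≈ 668.9 m/s = 668.9 m/s.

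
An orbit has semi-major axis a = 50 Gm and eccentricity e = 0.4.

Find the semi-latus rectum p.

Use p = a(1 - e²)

Convert to SI: a = 50 Gm = 5e+10 m.
p = a (1 − e²).
p = 5e+10 · (1 − (0.4)²) = 5e+10 · 0.84 ≈ 4.2e+10 m = 42 Gm.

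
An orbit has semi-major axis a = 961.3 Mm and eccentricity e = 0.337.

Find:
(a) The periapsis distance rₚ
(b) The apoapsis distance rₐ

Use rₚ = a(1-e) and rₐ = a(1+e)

Convert to SI: a = 961.3 Mm = 9.613e+08 m.
(a) rₚ = a(1 − e) = 9.613e+08 · (1 − 0.337) = 9.613e+08 · 0.663 ≈ 6.373e+08 m = 637.3 Mm.
(b) rₐ = a(1 + e) = 9.613e+08 · (1 + 0.337) = 9.613e+08 · 1.337 ≈ 1.285e+09 m = 1.285 Gm.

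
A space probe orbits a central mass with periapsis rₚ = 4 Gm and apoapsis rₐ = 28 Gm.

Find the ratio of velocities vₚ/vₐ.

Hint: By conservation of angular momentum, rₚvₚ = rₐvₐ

Convert to SI: rₚ = 4 Gm = 4e+09 m; rₐ = 28 Gm = 2.8e+10 m.
Conservation of angular momentum gives rₚvₚ = rₐvₐ, so vₚ/vₐ = rₐ/rₚ.
vₚ/vₐ = 2.8e+10 / 4e+09 ≈ 7.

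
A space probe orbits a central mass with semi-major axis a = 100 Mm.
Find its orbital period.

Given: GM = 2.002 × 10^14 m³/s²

Convert to SI: a = 100 Mm = 1e+08 m.
Kepler's third law: T = 2π √(a³ / GM).
Substituting a = 1e+08 m and GM = 2.002e+14 m³/s²:
T = 2π √((1e+08)³ / 2.002e+14) s
T ≈ 4.441e+05 s = 5.14 days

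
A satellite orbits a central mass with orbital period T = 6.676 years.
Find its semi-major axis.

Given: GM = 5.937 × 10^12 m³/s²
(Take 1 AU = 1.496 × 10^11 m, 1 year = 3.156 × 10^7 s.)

Convert to SI: T = 6.676 years = 2.10695e+08 s.
Invert Kepler's third law: a = (GM · T² / (4π²))^(1/3).
Substituting T = 2.10695e+08 s and GM = 5.937e+12 m³/s²:
a = (5.937e+12 · (2.10695e+08)² / (4π²))^(1/3) m
a ≈ 1.883e+09 m = 0.01259 AU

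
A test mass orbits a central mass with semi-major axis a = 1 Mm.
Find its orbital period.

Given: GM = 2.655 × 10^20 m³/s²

Convert to SI: a = 1 Mm = 1e+06 m.
Kepler's third law: T = 2π √(a³ / GM).
Substituting a = 1e+06 m and GM = 2.655e+20 m³/s²:
T = 2π √((1e+06)³ / 2.655e+20) s
T ≈ 0.3856 s = 0.3856 seconds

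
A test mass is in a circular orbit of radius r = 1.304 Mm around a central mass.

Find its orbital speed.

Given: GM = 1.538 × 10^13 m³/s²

Convert to SI: r = 1.304 Mm = 1.304e+06 m.
For a circular orbit, gravity supplies the centripetal force, so v = √(GM / r).
v = √(1.538e+13 / 1.304e+06) m/s ≈ 3434 m/s = 3.434 km/s.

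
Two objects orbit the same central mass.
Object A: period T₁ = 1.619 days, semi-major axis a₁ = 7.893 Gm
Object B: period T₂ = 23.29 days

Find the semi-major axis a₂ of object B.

Convert to SI: T₁ = 1.619 days = 139882 s; a₁ = 7.893 Gm = 7.893e+09 m; T₂ = 23.29 days = 2.01226e+06 s.
Kepler's third law: (T₁/T₂)² = (a₁/a₂)³ ⇒ a₂ = a₁ · (T₂/T₁)^(2/3).
T₂/T₁ = 2.01226e+06 / 139882 = 14.3854.
a₂ = 7.893e+09 · (14.3854)^(2/3) m ≈ 4.669e+10 m = 46.69 Gm.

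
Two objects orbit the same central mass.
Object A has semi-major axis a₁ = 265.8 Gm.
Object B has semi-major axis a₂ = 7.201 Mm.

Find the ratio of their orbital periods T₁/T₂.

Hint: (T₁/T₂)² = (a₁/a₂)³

Convert to SI: a₁ = 265.8 Gm = 2.658e+11 m; a₂ = 7.201 Mm = 7.201e+06 m.
From Kepler's third law, (T₁/T₂)² = (a₁/a₂)³, so T₁/T₂ = (a₁/a₂)^(3/2).
a₁/a₂ = 2.658e+11 / 7.201e+06 = 36911.5.
T₁/T₂ = (36911.5)^(3/2) ≈ 7.092e+06.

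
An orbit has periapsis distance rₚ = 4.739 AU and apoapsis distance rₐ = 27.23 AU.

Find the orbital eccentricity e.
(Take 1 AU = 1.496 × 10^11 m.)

Convert to SI: rₚ = 4.739 AU = 7.08954e+11 m; rₐ = 27.23 AU = 4.07361e+12 m.
e = (rₐ − rₚ) / (rₐ + rₚ).
e = (4.07361e+12 − 7.08954e+11) / (4.07361e+12 + 7.08954e+11) = 3.36465e+12 / 4.78256e+12 ≈ 0.7035.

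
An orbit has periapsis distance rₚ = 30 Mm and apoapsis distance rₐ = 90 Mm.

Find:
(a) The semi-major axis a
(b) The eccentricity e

Convert to SI: rₚ = 30 Mm = 3e+07 m; rₐ = 90 Mm = 9e+07 m.
(a) a = (rₚ + rₐ) / 2 = (3e+07 + 9e+07) / 2 ≈ 6e+07 m = 60 Mm.
(b) e = (rₐ − rₚ) / (rₐ + rₚ) = (9e+07 − 3e+07) / (9e+07 + 3e+07) ≈ 0.5.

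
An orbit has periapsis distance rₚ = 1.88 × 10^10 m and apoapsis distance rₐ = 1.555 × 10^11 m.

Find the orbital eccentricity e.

e = (rₐ − rₚ) / (rₐ + rₚ).
e = (1.555e+11 − 1.88e+10) / (1.555e+11 + 1.88e+10) = 1.367e+11 / 1.743e+11 ≈ 0.7843.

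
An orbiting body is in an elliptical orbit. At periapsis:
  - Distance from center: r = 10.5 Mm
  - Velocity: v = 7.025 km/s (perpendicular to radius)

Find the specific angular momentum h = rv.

Convert to SI: r = 10.5 Mm = 1.05e+07 m; v = 7.025 km/s = 7025 m/s.
With v perpendicular to r, h = r · v.
h = 1.05e+07 · 7025 m²/s ≈ 7.376e+10 m²/s.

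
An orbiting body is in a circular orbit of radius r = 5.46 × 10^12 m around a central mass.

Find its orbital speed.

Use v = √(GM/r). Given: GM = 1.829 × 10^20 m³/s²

For a circular orbit, gravity supplies the centripetal force, so v = √(GM / r).
v = √(1.829e+20 / 5.46e+12) m/s ≈ 5788 m/s = 5.788 km/s.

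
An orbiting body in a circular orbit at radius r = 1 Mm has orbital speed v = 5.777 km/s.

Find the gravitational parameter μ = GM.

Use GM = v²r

Convert to SI: r = 1 Mm = 1e+06 m; v = 5.777 km/s = 5777 m/s.
For a circular orbit v² = GM/r, so GM = v² · r.
GM = (5777)² · 1e+06 m³/s² ≈ 3.337e+13 m³/s² = 3.337 × 10^13 m³/s².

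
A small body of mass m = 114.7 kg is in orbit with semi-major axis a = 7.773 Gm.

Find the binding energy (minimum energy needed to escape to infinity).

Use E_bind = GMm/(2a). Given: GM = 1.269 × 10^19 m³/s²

Convert to SI: a = 7.773 Gm = 7.773e+09 m.
Total orbital energy is E = −GMm/(2a); binding energy is E_bind = −E = GMm/(2a).
E_bind = 1.269e+19 · 114.7 / (2 · 7.773e+09) J ≈ 9.363e+10 J = 93.63 GJ.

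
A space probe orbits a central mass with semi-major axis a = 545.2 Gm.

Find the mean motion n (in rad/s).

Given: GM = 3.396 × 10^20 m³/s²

Convert to SI: a = 545.2 Gm = 5.452e+11 m.
n = √(GM / a³).
n = √(3.396e+20 / (5.452e+11)³) rad/s ≈ 4.578e-08 rad/s.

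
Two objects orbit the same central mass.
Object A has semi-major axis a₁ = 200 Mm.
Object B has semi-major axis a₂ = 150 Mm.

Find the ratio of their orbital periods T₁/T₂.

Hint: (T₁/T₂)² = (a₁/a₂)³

Convert to SI: a₁ = 200 Mm = 2e+08 m; a₂ = 150 Mm = 1.5e+08 m.
From Kepler's third law, (T₁/T₂)² = (a₁/a₂)³, so T₁/T₂ = (a₁/a₂)^(3/2).
a₁/a₂ = 2e+08 / 1.5e+08 = 1.33333.
T₁/T₂ = (1.33333)^(3/2) ≈ 1.54.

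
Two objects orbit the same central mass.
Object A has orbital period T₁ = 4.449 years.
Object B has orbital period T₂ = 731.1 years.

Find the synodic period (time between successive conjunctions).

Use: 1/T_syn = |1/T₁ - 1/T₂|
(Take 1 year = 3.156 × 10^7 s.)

Convert to SI: T₁ = 4.449 years = 1.4041e+08 s; T₂ = 731.1 years = 2.30735e+10 s.
T_syn = |T₁ · T₂ / (T₁ − T₂)|.
T_syn = |1.4041e+08 · 2.30735e+10 / (1.4041e+08 − 2.30735e+10)| s ≈ 1.413e+08 s = 4.476 years.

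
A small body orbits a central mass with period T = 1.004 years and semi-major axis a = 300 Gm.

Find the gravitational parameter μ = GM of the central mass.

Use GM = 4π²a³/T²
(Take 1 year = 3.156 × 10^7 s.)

Convert to SI: T = 1.004 years = 3.16862e+07 s; a = 300 Gm = 3e+11 m.
GM = 4π² · a³ / T².
GM = 4π² · (3e+11)³ / (3.16862e+07)² m³/s² ≈ 1.062e+21 m³/s² = 1.062 × 10^21 m³/s².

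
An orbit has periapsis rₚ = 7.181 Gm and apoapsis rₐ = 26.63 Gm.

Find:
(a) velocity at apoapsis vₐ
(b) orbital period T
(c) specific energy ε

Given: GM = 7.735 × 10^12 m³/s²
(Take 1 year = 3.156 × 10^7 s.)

Convert to SI: rₚ = 7.181 Gm = 7.181e+09 m; rₐ = 26.63 Gm = 2.663e+10 m.
(a) With a = (rₚ + rₐ)/2 = 1.69055e+10 m, vₐ = √(GM (2/rₐ − 1/a)) = √(7.735e+12 · (2/2.663e+10 − 1/1.69055e+10)) m/s ≈ 11.11 m/s
(b) With a = (rₚ + rₐ)/2 = 1.69055e+10 m, T = 2π √(a³/GM) = 2π √((1.69055e+10)³/7.735e+12) s ≈ 4.966e+09 s
(c) With a = (rₚ + rₐ)/2 = 1.69055e+10 m, ε = −GM/(2a) = −7.735e+12/(2 · 1.69055e+10) J/kg ≈ -228.8 J/kg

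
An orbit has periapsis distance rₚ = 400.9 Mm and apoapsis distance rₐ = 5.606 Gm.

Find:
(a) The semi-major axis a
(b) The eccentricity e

Convert to SI: rₚ = 400.9 Mm = 4.009e+08 m; rₐ = 5.606 Gm = 5.606e+09 m.
(a) a = (rₚ + rₐ) / 2 = (4.009e+08 + 5.606e+09) / 2 ≈ 3.003e+09 m = 3.003 Gm.
(b) e = (rₐ − rₚ) / (rₐ + rₚ) = (5.606e+09 − 4.009e+08) / (5.606e+09 + 4.009e+08) ≈ 0.8665.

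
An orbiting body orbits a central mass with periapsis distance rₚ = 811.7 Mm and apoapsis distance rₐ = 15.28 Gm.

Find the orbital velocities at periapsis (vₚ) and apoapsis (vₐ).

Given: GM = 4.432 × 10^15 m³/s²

Convert to SI: rₚ = 811.7 Mm = 8.117e+08 m; rₐ = 15.28 Gm = 1.528e+10 m.
Use the vis-viva equation v² = GM(2/r − 1/a) with a = (rₚ + rₐ)/2 = (8.117e+08 + 1.528e+10)/2 = 8.04585e+09 m.
vₚ = √(GM · (2/rₚ − 1/a)) = √(4.432e+15 · (2/8.117e+08 − 1/8.04585e+09)) m/s ≈ 3220 m/s = 3.22 km/s.
vₐ = √(GM · (2/rₐ − 1/a)) = √(4.432e+15 · (2/1.528e+10 − 1/8.04585e+09)) m/s ≈ 171.1 m/s = 171.1 m/s.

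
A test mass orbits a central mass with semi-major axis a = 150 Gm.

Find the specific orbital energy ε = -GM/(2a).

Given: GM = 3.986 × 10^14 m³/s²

Convert to SI: a = 150 Gm = 1.5e+11 m.
ε = −GM / (2a).
ε = −3.986e+14 / (2 · 1.5e+11) J/kg ≈ -1329 J/kg = -1.329 kJ/kg.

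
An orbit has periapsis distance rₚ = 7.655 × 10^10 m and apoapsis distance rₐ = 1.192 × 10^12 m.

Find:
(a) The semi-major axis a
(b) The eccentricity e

(a) a = (rₚ + rₐ) / 2 = (7.655e+10 + 1.192e+12) / 2 ≈ 6.343e+11 m = 6.343 × 10^11 m.
(b) e = (rₐ − rₚ) / (rₐ + rₚ) = (1.192e+12 − 7.655e+10) / (1.192e+12 + 7.655e+10) ≈ 0.8793.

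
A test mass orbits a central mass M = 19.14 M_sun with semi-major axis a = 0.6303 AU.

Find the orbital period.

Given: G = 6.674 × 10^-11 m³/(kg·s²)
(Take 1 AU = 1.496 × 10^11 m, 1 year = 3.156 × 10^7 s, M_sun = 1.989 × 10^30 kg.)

Convert to SI: a = 0.6303 AU = 9.42929e+10 m; M = 19.14 M_sun = 3.80695e+31 kg.
GM = G · M = 6.674e-11 · 3.80695e+31 = 2.54076e+21 m³/s².
Kepler's third law: T = 2π √(a³ / GM).
Substituting a = 9.42929e+10 m and GM = 2.54076e+21 m³/s²:
T = 2π √((9.42929e+10)³ / 2.54076e+21) s
T ≈ 3.609e+06 s = 0.1144 years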